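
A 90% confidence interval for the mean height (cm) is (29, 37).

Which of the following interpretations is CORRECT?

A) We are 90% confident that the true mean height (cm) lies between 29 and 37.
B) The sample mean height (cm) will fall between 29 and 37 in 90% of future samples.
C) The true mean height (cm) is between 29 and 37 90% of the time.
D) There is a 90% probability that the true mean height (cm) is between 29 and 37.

A confidence interval represents our confidence in the procedure, not a probability statement about the parameter.

Key concept: If we repeated this sampling process many times and computed a 90% CI each time, about 90% of those intervals would contain the true population parameter.

For this specific interval (29, 37):
- Midpoint (point estimate): 33
- Margin of error: 4

The correct interpretation is the one stating confidence that the true parameter lies in the interval — option A.

A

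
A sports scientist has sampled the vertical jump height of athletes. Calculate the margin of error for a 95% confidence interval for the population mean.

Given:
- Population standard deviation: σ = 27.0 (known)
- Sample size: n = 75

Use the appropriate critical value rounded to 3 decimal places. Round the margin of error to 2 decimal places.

The population standard deviation σ is known, so use the z-interval margin of error formula.

For 95% confidence, z* = 1.96 (from standard normal table)

Margin of error formula for z-interval: E = z* × σ/√n

E = 1.96 × 27.0/√75
  = 1.96 × 3.117691
  = 6.1107

Rounded to 2 decimal places:

6.11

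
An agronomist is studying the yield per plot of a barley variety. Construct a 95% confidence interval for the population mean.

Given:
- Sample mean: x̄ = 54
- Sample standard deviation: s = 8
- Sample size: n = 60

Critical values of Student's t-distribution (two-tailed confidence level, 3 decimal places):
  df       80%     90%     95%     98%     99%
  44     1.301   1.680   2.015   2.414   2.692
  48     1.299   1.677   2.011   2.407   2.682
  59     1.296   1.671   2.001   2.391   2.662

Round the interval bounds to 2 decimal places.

The population standard deviation σ is unknown (only the sample standard deviation s is given), so use a t-interval with df = n - 1 = 60 - 1 = 59.

For 95% confidence with df = 59, t* = 2.001 (from t-table)

Standard error: SE = s/√n = 8/√60 = 1.032796

Margin of error: E = t* × SE = 2.001 × 1.032796 = 2.0666

T-interval: x̄ ± E = 54 ± 2.0666 = (51.9334, 56.0666)

Rounded to 2 decimal places:

(51.93, 56.07)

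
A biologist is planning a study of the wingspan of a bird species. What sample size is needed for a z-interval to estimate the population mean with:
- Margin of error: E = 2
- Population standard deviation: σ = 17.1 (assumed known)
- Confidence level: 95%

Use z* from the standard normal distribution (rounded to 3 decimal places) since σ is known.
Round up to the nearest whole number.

Using z* since population σ is known (z-interval formula).

For 95% confidence, z* = 1.96 (from standard normal table)

Sample size formula for z-interval: n = (z*σ/E)²

n = (1.96 × 17.1 / 2)²
  = (16.758000)²
  = 280.8306

Round up to the nearest whole number: n = 281

281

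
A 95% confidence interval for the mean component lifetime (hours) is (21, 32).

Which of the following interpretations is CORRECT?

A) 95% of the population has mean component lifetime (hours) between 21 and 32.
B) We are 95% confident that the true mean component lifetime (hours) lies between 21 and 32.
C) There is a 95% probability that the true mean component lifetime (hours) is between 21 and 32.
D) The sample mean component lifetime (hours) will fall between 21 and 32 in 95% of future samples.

A confidence interval represents our confidence in the procedure, not a probability statement about the parameter.

Key concept: If we repeated this sampling process many times and computed a 95% CI each time, about 95% of those intervals would contain the true population parameter.

For this specific interval (21, 32):
- Midpoint (point estimate): 26.5
- Margin of error: 5.5

The correct interpretation is the one stating confidence that the true parameter lies in the interval — option B.

B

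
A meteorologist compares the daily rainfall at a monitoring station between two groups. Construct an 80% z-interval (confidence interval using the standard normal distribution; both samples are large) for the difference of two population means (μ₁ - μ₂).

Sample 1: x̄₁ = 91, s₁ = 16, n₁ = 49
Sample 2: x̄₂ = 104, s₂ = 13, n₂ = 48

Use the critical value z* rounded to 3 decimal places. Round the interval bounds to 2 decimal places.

Both samples are large (n₁ = 49 ≥ 30, n₂ = 48 ≥ 30), so a z-interval for the difference of means applies.

Point estimate: x̄₁ - x̄₂ = 91 - 104 = -13

Standard error: SE = √(s₁²/n₁ + s₂²/n₂)
= √(16²/49 + 13²/48)
= √(5.224490 + 3.520833)
= 2.957249

For 80% confidence, z* = 1.282 (from standard normal table)
Margin of error: E = z* × SE = 1.282 × 2.957249 = 3.7912

Z-interval: (x̄₁ - x̄₂) ± E = -13 ± 3.7912 = (-16.7912, -9.2088)

Rounded to 2 decimal places:

(-16.79, -9.21)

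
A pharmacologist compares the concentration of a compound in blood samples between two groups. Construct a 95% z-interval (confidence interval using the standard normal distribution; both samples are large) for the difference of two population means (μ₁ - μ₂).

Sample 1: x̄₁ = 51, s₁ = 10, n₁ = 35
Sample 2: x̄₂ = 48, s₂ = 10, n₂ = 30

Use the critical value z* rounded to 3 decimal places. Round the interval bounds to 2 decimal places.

Both samples are large (n₁ = 35 ≥ 30, n₂ = 30 ≥ 30), so a z-interval for the difference of means applies.

Point estimate: x̄₁ - x̄₂ = 51 - 48 = 3

Standard error: SE = √(s₁²/n₁ + s₂²/n₂)
= √(10²/35 + 10²/30)
= √(2.857143 + 3.333333)
= 2.488067

For 95% confidence, z* = 1.96 (from standard normal table)
Margin of error: E = z* × SE = 1.96 × 2.488067 = 4.8766

Z-interval: (x̄₁ - x̄₂) ± E = 3 ± 4.8766 = (-1.8766, 7.8766)

Rounded to 2 decimal places:

(-1.88, 7.88)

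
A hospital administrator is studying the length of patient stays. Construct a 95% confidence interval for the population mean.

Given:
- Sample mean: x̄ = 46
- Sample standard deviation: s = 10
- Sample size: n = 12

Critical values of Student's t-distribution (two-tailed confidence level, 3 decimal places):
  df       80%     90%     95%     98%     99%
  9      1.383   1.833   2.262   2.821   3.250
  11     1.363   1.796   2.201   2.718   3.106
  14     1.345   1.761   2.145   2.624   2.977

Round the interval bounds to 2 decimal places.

The population standard deviation σ is unknown (only the sample standard deviation s is given), so use a t-interval with df = n - 1 = 12 - 1 = 11.

For 95% confidence with df = 11, t* = 2.201 (from t-table)

Standard error: SE = s/√n = 10/√12 = 2.886751

Margin of error: E = t* × SE = 2.201 × 2.886751 = 6.3537

T-interval: x̄ ± E = 46 ± 6.3537 = (39.6463, 52.3537)

Rounded to 2 decimal places:

(39.65, 52.35)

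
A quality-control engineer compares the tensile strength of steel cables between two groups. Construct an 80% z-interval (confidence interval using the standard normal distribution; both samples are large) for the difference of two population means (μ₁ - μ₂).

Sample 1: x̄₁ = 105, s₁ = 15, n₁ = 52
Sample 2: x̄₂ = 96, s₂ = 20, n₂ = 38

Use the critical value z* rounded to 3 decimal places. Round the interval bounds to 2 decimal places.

Both samples are large (n₁ = 52 ≥ 30, n₂ = 38 ≥ 30), so a z-interval for the difference of means applies.

Point estimate: x̄₁ - x̄₂ = 105 - 96 = 9

Standard error: SE = √(s₁²/n₁ + s₂²/n₂)
= √(15²/52 + 20²/38)
= √(4.326923 + 10.526316)
= 3.853990

For 80% confidence, z* = 1.282 (from standard normal table)
Margin of error: E = z* × SE = 1.282 × 3.853990 = 4.9408

Z-interval: (x̄₁ - x̄₂) ± E = 9 ± 4.9408 = (4.0592, 13.9408)

Rounded to 2 decimal places:

(4.06, 13.94)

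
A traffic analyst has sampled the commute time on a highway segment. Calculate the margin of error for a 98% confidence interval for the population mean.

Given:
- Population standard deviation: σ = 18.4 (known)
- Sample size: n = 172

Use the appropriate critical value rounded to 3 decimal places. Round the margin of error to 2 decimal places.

The population standard deviation σ is known, so use the z-interval margin of error formula.

For 98% confidence, z* = 2.326 (from standard normal table)

Margin of error formula for z-interval: E = z* × σ/√n

E = 2.326 × 18.4/√172
  = 2.326 × 1.402987
  = 3.2633

Rounded to 2 decimal places:

3.26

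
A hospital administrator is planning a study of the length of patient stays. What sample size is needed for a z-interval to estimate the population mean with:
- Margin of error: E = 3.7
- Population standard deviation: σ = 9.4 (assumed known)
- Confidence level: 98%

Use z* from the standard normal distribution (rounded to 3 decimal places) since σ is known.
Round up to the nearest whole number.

Using z* since population σ is known (z-interval formula).

For 98% confidence, z* = 2.326 (from standard normal table)

Sample size formula for z-interval: n = (z*σ/E)²

n = (2.326 × 9.4 / 3.7)²
  = (5.909297)²
  = 34.9198

Round up to the nearest whole number: n = 35

35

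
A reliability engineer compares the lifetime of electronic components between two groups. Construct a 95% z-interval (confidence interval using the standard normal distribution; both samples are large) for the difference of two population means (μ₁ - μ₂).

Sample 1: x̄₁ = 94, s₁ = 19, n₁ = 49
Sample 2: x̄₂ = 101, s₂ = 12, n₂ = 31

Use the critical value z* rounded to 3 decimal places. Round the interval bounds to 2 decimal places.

Both samples are large (n₁ = 49 ≥ 30, n₂ = 31 ≥ 30), so a z-interval for the difference of means applies.

Point estimate: x̄₁ - x̄₂ = 94 - 101 = -7

Standard error: SE = √(s₁²/n₁ + s₂²/n₂)
= √(19²/49 + 12²/31)
= √(7.367347 + 4.645161)
= 3.465907

For 95% confidence, z* = 1.96 (from standard normal table)
Margin of error: E = z* × SE = 1.96 × 3.465907 = 6.7932

Z-interval: (x̄₁ - x̄₂) ± E = -7 ± 6.7932 = (-13.7932, -0.2068)

Rounded to 2 decimal places:

(-13.79, -0.21)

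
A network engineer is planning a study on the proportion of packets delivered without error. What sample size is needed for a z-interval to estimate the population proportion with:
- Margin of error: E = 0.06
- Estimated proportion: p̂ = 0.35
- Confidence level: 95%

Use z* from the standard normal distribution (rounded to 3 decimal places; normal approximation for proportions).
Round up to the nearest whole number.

Using z* for proportion z-interval (normal approximation).

For 95% confidence, z* = 1.96 (from standard normal table)

Sample size formula for proportion z-interval: n = z*²p̂(1-p̂)/E²

n = 1.96² × 0.35 × 0.65 / 0.06²
  = 3.8416 × 0.2275 / 0.0036
  = 242.7678

Round up to the nearest whole number: n = 243

243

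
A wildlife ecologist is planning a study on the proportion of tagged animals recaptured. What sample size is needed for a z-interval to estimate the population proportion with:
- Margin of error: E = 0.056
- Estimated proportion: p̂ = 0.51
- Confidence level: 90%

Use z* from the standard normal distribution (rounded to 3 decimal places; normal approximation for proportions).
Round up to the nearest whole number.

Using z* for proportion z-interval (normal approximation).

For 90% confidence, z* = 1.645 (from standard normal table)

Sample size formula for proportion z-interval: n = z*²p̂(1-p̂)/E²

n = 1.645² × 0.51 × 0.49 / 0.056²
  = 2.706025 × 0.2499 / 0.003136
  = 215.6364

Round up to the nearest whole number: n = 216

216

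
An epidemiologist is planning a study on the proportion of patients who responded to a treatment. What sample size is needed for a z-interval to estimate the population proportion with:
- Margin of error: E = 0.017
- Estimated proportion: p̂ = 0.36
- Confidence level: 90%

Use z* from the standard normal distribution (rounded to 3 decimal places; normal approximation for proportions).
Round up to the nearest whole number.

Using z* for proportion z-interval (normal approximation).

For 90% confidence, z* = 1.645 (from standard normal table)

Sample size formula for proportion z-interval: n = z*²p̂(1-p̂)/E²

n = 1.645² × 0.36 × 0.64 / 0.017²
  = 2.706025 × 0.2304 / 0.000289
  = 2157.3293

Round up to the nearest whole number: n = 2158

2158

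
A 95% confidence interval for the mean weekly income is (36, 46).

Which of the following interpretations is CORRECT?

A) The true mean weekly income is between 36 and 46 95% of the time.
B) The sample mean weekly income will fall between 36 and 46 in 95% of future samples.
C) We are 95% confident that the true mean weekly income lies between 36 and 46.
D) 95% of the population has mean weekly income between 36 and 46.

A confidence interval represents our confidence in the procedure, not a probability statement about the parameter.

Key concept: If we repeated this sampling process many times and computed a 95% CI each time, about 95% of those intervals would contain the true population parameter.

For this specific interval (36, 46):
- Midpoint (point estimate): 41
- Margin of error: 5

The correct interpretation is the one stating confidence that the true parameter lies in the interval — option C.

C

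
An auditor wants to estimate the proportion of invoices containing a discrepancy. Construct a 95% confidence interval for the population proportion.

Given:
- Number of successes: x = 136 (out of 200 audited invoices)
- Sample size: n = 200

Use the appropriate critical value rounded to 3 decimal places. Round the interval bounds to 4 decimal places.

Sample proportion: p̂ = 136/200 = 0.6800000

Check conditions for normal approximation:
  np̂ = 136 ≥ 10 ✓
  n(1-p̂) = 64 ≥ 10 ✓

The sample is large enough, so use a z-interval (normal approximation) for the proportion.

For 95% confidence, z* = 1.96 (from standard normal table)

Standard error: SE = √(p̂(1-p̂)/n) = √(0.6800000×0.3200000/200) = 0.032984845

Margin of error: E = z* × SE = 1.96 × 0.032984845 = 0.0646503

Z-interval: p̂ ± E = 0.6800000 ± 0.0646503 = (0.6153497, 0.7446503)

Rounded to 4 decimal places:

(0.6153, 0.7447)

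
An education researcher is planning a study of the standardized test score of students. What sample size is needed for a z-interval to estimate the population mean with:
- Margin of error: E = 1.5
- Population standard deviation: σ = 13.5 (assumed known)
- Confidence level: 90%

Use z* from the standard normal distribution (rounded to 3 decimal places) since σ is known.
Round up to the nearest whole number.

Using z* since population σ is known (z-interval formula).

For 90% confidence, z* = 1.645 (from standard normal table)

Sample size formula for z-interval: n = (z*σ/E)²

n = (1.645 × 13.5 / 1.5)²
  = (14.805000)²
  = 219.1880

Round up to the nearest whole number: n = 220

220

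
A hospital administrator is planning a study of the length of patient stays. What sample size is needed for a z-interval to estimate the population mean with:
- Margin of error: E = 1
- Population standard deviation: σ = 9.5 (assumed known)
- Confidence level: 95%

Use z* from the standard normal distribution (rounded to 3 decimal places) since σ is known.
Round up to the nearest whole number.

Using z* since population σ is known (z-interval formula).

For 95% confidence, z* = 1.96 (from standard normal table)

Sample size formula for z-interval: n = (z*σ/E)²

n = (1.96 × 9.5 / 1)²
  = (18.620000)²
  = 346.7044

Round up to the nearest whole number: n = 347

347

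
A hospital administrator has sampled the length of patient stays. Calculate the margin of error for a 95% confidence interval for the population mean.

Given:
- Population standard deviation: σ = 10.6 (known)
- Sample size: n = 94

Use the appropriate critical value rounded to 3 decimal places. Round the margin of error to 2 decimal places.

The population standard deviation σ is known, so use the z-interval margin of error formula.

For 95% confidence, z* = 1.96 (from standard normal table)

Margin of error formula for z-interval: E = z* × σ/√n

E = 1.96 × 10.6/√94
  = 1.96 × 1.093307
  = 2.1429

Rounded to 2 decimal places:

2.14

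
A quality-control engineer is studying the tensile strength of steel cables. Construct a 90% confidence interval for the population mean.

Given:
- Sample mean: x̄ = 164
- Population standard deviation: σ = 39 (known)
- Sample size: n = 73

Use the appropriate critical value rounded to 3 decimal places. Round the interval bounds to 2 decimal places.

The population standard deviation σ is known, so use a z-interval (standard normal critical value).

For 90% confidence, z* = 1.645 (from standard normal table)

Standard error: SE = σ/√n = 39/√73 = 4.564605

Margin of error: E = z* × SE = 1.645 × 4.564605 = 7.5088

Z-interval: x̄ ± E = 164 ± 7.5088 = (156.4912, 171.5088)

Rounded to 2 decimal places:

(156.49, 171.51)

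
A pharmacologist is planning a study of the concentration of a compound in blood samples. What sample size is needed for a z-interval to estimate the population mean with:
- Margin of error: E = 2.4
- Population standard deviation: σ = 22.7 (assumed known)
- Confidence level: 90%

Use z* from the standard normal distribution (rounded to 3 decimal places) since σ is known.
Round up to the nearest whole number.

Using z* since population σ is known (z-interval formula).

For 90% confidence, z* = 1.645 (from standard normal table)

Sample size formula for z-interval: n = (z*σ/E)²

n = (1.645 × 22.7 / 2.4)²
  = (15.558958)²
  = 242.0812

Round up to the nearest whole number: n = 243

243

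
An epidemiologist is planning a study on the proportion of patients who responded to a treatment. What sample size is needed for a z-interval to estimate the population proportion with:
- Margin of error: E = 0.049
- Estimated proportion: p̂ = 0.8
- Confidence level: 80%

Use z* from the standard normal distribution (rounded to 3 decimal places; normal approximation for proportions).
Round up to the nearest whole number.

Using z* for proportion z-interval (normal approximation).

For 80% confidence, z* = 1.282 (from standard normal table)

Sample size formula for proportion z-interval: n = z*²p̂(1-p̂)/E²

n = 1.282² × 0.8 × 0.2 / 0.049²
  = 1.643524 × 0.16 / 0.002401
  = 109.5226

Round up to the nearest whole number: n = 110

110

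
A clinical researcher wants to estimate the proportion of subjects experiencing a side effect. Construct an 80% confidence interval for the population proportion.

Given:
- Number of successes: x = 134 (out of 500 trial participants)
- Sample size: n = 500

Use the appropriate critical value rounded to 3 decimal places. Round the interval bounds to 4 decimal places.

Sample proportion: p̂ = 134/500 = 0.268000

Check conditions for normal approximation:
  np̂ = 134 ≥ 10 ✓
  n(1-p̂) = 366 ≥ 10 ✓

The sample is large enough, so use a z-interval (normal approximation) for the proportion.

For 80% confidence, z* = 1.282 (from standard normal table)

Standard error: SE = √(p̂(1-p̂)/n) = √(0.268000×0.732000/500) = 0.01980788

Margin of error: E = z* × SE = 1.282 × 0.01980788 = 0.025394

Z-interval: p̂ ± E = 0.268000 ± 0.025394 = (0.242606, 0.293394)

Rounded to 4 decimal places:

(0.2426, 0.2934)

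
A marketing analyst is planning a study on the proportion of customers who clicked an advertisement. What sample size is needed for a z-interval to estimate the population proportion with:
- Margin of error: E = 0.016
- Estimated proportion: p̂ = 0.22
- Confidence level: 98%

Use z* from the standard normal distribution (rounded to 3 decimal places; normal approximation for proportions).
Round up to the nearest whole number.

Using z* for proportion z-interval (normal approximation).

For 98% confidence, z* = 2.326 (from standard normal table)

Sample size formula for proportion z-interval: n = z*²p̂(1-p̂)/E²

n = 2.326² × 0.22 × 0.78 / 0.016²
  = 5.410276 × 0.1716 / 0.000256
  = 3626.5756

Round up to the nearest whole number: n = 3627

3627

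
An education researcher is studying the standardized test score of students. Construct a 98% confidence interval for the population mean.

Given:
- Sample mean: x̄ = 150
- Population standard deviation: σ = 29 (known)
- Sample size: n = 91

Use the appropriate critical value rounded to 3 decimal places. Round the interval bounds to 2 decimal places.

The population standard deviation σ is known, so use a z-interval (standard normal critical value).

For 98% confidence, z* = 2.326 (from standard normal table)

Standard error: SE = σ/√n = 29/√91 = 3.040026

Margin of error: E = z* × SE = 2.326 × 3.040026 = 7.0711

Z-interval: x̄ ± E = 150 ± 7.0711 = (142.9289, 157.0711)

Rounded to 2 decimal places:

(142.93, 157.07)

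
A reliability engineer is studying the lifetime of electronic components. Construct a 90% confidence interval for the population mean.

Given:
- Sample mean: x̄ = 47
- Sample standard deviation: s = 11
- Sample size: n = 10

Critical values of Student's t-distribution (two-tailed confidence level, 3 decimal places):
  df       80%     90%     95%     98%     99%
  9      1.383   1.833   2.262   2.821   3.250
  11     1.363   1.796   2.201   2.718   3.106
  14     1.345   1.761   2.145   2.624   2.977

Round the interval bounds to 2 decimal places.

The population standard deviation σ is unknown (only the sample standard deviation s is given), so use a t-interval with df = n - 1 = 10 - 1 = 9.

For 90% confidence with df = 9, t* = 1.833 (from t-table)

Standard error: SE = s/√n = 11/√10 = 3.478505

Margin of error: E = t* × SE = 1.833 × 3.478505 = 6.3761

T-interval: x̄ ± E = 47 ± 6.3761 = (40.6239, 53.3761)

Rounded to 2 decimal places:

(40.62, 53.38)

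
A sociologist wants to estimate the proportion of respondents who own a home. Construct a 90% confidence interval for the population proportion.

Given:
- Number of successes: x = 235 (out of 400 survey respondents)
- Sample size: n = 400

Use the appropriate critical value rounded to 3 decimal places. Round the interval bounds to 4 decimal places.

Sample proportion: p̂ = 235/400 = 0.587500

Check conditions for normal approximation:
  np̂ = 235 ≥ 10 ✓
  n(1-p̂) = 165 ≥ 10 ✓

The sample is large enough, so use a z-interval (normal approximation) for the proportion.

For 90% confidence, z* = 1.645 (from standard normal table)

Standard error: SE = √(p̂(1-p̂)/n) = √(0.587500×0.412500/400) = 0.02461421

Margin of error: E = z* × SE = 1.645 × 0.02461421 = 0.040490

Z-interval: p̂ ± E = 0.587500 ± 0.040490 = (0.547010, 0.627990)

Rounded to 4 decimal places:

(0.5470, 0.6280)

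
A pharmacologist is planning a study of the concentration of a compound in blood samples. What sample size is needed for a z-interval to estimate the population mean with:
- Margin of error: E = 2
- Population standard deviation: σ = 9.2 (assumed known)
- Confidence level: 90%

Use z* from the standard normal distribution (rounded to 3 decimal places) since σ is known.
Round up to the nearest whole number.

Using z* since population σ is known (z-interval formula).

For 90% confidence, z* = 1.645 (from standard normal table)

Sample size formula for z-interval: n = (z*σ/E)²

n = (1.645 × 9.2 / 2)²
  = (7.567000)²
  = 57.2595

Round up to the nearest whole number: n = 58

58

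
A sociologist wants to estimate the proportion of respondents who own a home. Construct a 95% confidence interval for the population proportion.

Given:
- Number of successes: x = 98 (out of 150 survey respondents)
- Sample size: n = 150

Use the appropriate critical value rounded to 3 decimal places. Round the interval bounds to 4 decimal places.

Sample proportion: p̂ = 98/150 = 0.653333

Check conditions for normal approximation:
  np̂ = 98 ≥ 10 ✓
  n(1-p̂) = 52 ≥ 10 ✓

The sample is large enough, so use a z-interval (normal approximation) for the proportion.

For 95% confidence, z* = 1.96 (from standard normal table)

Standard error: SE = √(p̂(1-p̂)/n) = √(0.653333×0.346667/150) = 0.03885777

Margin of error: E = z* × SE = 1.96 × 0.03885777 = 0.076161

Z-interval: p̂ ± E = 0.653333 ± 0.076161 = (0.577172, 0.729495)

Rounded to 4 decimal places:

(0.5772, 0.7295)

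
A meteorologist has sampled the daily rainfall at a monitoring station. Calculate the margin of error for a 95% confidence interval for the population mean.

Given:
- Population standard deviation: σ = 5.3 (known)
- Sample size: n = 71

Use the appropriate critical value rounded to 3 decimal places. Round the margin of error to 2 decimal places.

The population standard deviation σ is known, so use the z-interval margin of error formula.

For 95% confidence, z* = 1.96 (from standard normal table)

Margin of error formula for z-interval: E = z* × σ/√n

E = 1.96 × 5.3/√71
  = 1.96 × 0.628994
  = 1.2328

Rounded to 2 decimal places:

1.23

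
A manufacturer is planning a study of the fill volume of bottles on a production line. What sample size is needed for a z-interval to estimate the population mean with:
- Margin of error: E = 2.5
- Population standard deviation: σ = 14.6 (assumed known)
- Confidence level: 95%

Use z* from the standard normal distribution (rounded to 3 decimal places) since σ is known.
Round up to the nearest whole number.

Using z* since population σ is known (z-interval formula).

For 95% confidence, z* = 1.96 (from standard normal table)

Sample size formula for z-interval: n = (z*σ/E)²

n = (1.96 × 14.6 / 2.5)²
  = (11.446400)²
  = 131.0201

Round up to the nearest whole number: n = 132

132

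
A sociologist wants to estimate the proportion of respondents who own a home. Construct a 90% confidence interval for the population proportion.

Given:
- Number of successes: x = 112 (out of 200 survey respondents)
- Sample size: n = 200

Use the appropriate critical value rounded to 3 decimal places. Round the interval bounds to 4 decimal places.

Sample proportion: p̂ = 112/200 = 0.560000

Check conditions for normal approximation:
  np̂ = 112 ≥ 10 ✓
  n(1-p̂) = 88 ≥ 10 ✓

The sample is large enough, so use a z-interval (normal approximation) for the proportion.

For 90% confidence, z* = 1.645 (from standard normal table)

Standard error: SE = √(p̂(1-p̂)/n) = √(0.560000×0.440000/200) = 0.03509986

Margin of error: E = z* × SE = 1.645 × 0.03509986 = 0.057739

Z-interval: p̂ ± E = 0.560000 ± 0.057739 = (0.502261, 0.617739)

Rounded to 4 decimal places:

(0.5023, 0.6177)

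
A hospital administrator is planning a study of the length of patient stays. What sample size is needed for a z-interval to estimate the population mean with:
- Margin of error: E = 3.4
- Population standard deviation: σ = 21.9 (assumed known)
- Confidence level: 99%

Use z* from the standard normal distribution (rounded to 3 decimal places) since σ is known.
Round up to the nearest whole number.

Using z* since population σ is known (z-interval formula).

For 99% confidence, z* = 2.576 (from standard normal table)

Sample size formula for z-interval: n = (z*σ/E)²

n = (2.576 × 21.9 / 3.4)²
  = (16.592471)²
  = 275.3101

Round up to the nearest whole number: n = 276

276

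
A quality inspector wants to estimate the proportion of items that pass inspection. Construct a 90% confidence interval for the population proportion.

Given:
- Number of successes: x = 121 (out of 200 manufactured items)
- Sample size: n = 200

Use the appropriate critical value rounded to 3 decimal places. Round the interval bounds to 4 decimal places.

Sample proportion: p̂ = 121/200 = 0.605000

Check conditions for normal approximation:
  np̂ = 121 ≥ 10 ✓
  n(1-p̂) = 79 ≥ 10 ✓

The sample is large enough, so use a z-interval (normal approximation) for the proportion.

For 90% confidence, z* = 1.645 (from standard normal table)

Standard error: SE = √(p̂(1-p̂)/n) = √(0.605000×0.395000/200) = 0.03456696

Margin of error: E = z* × SE = 1.645 × 0.03456696 = 0.056863

Z-interval: p̂ ± E = 0.605000 ± 0.056863 = (0.548137, 0.661863)

Rounded to 4 decimal places:

(0.5481, 0.6619)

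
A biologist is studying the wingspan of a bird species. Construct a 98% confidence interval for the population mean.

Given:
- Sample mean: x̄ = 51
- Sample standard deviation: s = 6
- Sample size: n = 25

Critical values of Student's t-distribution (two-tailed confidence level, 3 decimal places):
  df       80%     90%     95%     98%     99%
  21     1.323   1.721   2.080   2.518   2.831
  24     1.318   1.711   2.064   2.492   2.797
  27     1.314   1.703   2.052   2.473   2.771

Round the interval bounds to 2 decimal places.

The population standard deviation σ is unknown (only the sample standard deviation s is given), so use a t-interval with df = n - 1 = 25 - 1 = 24.

For 98% confidence with df = 24, t* = 2.492 (from t-table)

Standard error: SE = s/√n = 6/√25 = 1.200000

Margin of error: E = t* × SE = 2.492 × 1.200000 = 2.9904

T-interval: x̄ ± E = 51 ± 2.9904 = (48.0096, 53.9904)

Rounded to 2 decimal places:

(48.01, 53.99)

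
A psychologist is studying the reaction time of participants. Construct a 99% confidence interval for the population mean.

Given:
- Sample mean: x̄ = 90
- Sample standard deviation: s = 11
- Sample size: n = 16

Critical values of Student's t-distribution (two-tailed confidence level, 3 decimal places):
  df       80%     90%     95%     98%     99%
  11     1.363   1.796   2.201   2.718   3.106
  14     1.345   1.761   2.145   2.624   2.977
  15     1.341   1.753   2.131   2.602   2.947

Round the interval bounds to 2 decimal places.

The population standard deviation σ is unknown (only the sample standard deviation s is given), so use a t-interval with df = n - 1 = 16 - 1 = 15.

For 99% confidence with df = 15, t* = 2.947 (from t-table)

Standard error: SE = s/√n = 11/√16 = 2.750000

Margin of error: E = t* × SE = 2.947 × 2.750000 = 8.1043

T-interval: x̄ ± E = 90 ± 8.1043 = (81.8957, 98.1043)

Rounded to 2 decimal places:

(81.90, 98.10)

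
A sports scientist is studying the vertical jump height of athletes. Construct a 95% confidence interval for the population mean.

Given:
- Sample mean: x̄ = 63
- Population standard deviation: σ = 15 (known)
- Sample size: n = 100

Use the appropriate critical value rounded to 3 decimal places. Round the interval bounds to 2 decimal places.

The population standard deviation σ is known, so use a z-interval (standard normal critical value).

For 95% confidence, z* = 1.96 (from standard normal table)

Standard error: SE = σ/√n = 15/√100 = 1.500000

Margin of error: E = z* × SE = 1.96 × 1.500000 = 2.9400

Z-interval: x̄ ± E = 63 ± 2.9400 = (60.0600, 65.9400)

Rounded to 2 decimal places:

(60.06, 65.94)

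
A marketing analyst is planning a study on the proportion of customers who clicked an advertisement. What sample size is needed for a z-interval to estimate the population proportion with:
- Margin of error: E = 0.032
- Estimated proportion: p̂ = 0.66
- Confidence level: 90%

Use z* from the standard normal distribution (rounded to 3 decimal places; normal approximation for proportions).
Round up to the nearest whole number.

Using z* for proportion z-interval (normal approximation).

For 90% confidence, z* = 1.645 (from standard normal table)

Sample size formula for proportion z-interval: n = z*²p̂(1-p̂)/E²

n = 1.645² × 0.66 × 0.34 / 0.032²
  = 2.706025 × 0.2244 / 0.001024
  = 593.00001

Round up to the nearest whole number: n = 594

594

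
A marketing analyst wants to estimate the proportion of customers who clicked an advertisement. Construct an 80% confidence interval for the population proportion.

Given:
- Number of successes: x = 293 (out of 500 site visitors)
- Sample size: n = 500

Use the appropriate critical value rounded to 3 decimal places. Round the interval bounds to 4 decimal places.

Sample proportion: p̂ = 293/500 = 0.586000

Check conditions for normal approximation:
  np̂ = 293 ≥ 10 ✓
  n(1-p̂) = 207 ≥ 10 ✓

The sample is large enough, so use a z-interval (normal approximation) for the proportion.

For 80% confidence, z* = 1.282 (from standard normal table)

Standard error: SE = √(p̂(1-p̂)/n) = √(0.586000×0.414000/500) = 0.02202744

Margin of error: E = z* × SE = 1.282 × 0.02202744 = 0.028239

Z-interval: p̂ ± E = 0.586000 ± 0.028239 = (0.557761, 0.614239)

Rounded to 4 decimal places:

(0.5578, 0.6142)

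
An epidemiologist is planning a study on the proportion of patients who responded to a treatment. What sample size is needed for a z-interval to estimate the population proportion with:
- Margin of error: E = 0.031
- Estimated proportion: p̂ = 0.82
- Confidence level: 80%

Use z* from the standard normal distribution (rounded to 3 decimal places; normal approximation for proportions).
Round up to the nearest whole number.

Using z* for proportion z-interval (normal approximation).

For 80% confidence, z* = 1.282 (from standard normal table)

Sample size formula for proportion z-interval: n = z*²p̂(1-p̂)/E²

n = 1.282² × 0.82 × 0.18 / 0.031²
  = 1.643524 × 0.1476 / 0.000961
  = 252.4289

Round up to the nearest whole number: n = 253

253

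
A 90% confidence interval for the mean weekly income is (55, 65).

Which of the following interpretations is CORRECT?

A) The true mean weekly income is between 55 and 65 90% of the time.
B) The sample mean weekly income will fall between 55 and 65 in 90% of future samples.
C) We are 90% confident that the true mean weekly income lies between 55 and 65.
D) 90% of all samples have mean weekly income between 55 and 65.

A confidence interval represents our confidence in the procedure, not a probability statement about the parameter.

Key concept: If we repeated this sampling process many times and computed a 90% CI each time, about 90% of those intervals would contain the true population parameter.

For this specific interval (55, 65):
- Midpoint (point estimate): 60
- Margin of error: 5

The correct interpretation is the one stating confidence that the true parameter lies in the interval — option C.

C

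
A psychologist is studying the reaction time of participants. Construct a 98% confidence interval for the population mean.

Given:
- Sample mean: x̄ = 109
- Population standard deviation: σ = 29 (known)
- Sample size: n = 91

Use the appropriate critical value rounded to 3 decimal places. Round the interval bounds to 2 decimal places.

The population standard deviation σ is known, so use a z-interval (standard normal critical value).

For 98% confidence, z* = 2.326 (from standard normal table)

Standard error: SE = σ/√n = 29/√91 = 3.040026

Margin of error: E = z* × SE = 2.326 × 3.040026 = 7.0711

Z-interval: x̄ ± E = 109 ± 7.0711 = (101.9289, 116.0711)

Rounded to 2 decimal places:

(101.93, 116.07)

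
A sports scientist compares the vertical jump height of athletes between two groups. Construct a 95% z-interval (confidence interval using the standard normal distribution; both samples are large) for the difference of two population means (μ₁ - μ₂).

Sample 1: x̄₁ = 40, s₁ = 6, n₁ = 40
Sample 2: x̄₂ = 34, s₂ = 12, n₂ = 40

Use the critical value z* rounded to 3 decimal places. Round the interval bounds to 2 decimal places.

Both samples are large (n₁ = 40 ≥ 30, n₂ = 40 ≥ 30), so a z-interval for the difference of means applies.

Point estimate: x̄₁ - x̄₂ = 40 - 34 = 6

Standard error: SE = √(s₁²/n₁ + s₂²/n₂)
= √(6²/40 + 12²/40)
= √(0.900000 + 3.600000)
= 2.121320

For 95% confidence, z* = 1.96 (from standard normal table)
Margin of error: E = z* × SE = 1.96 × 2.121320 = 4.1578

Z-interval: (x̄₁ - x̄₂) ± E = 6 ± 4.1578 = (1.8422, 10.1578)

Rounded to 2 decimal places:

(1.84, 10.16)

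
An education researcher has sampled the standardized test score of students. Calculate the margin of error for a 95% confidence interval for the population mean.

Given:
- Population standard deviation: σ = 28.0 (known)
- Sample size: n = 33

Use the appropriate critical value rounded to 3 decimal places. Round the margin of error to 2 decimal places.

The population standard deviation σ is known, so use the z-interval margin of error formula.

For 95% confidence, z* = 1.96 (from standard normal table)

Margin of error formula for z-interval: E = z* × σ/√n

E = 1.96 × 28.0/√33
  = 1.96 × 4.874174
  = 9.5534

Rounded to 2 decimal places:

9.55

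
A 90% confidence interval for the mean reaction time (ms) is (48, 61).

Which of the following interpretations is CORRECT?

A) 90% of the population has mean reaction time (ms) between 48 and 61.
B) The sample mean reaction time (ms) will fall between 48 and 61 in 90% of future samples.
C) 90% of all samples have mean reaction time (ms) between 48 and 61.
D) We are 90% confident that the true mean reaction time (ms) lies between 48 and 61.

A confidence interval represents our confidence in the procedure, not a probability statement about the parameter.

Key concept: If we repeated this sampling process many times and computed a 90% CI each time, about 90% of those intervals would contain the true population parameter.

For this specific interval (48, 61):
- Midpoint (point estimate): 54.5
- Margin of error: 6.5

The correct interpretation is the one stating confidence that the true parameter lies in the interval — option D.

D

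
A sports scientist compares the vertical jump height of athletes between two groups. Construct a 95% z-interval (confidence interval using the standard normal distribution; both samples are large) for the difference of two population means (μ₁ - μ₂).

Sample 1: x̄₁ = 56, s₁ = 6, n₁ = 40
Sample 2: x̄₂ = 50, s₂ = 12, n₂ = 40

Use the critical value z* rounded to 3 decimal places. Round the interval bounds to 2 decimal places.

Both samples are large (n₁ = 40 ≥ 30, n₂ = 40 ≥ 30), so a z-interval for the difference of means applies.

Point estimate: x̄₁ - x̄₂ = 56 - 50 = 6

Standard error: SE = √(s₁²/n₁ + s₂²/n₂)
= √(6²/40 + 12²/40)
= √(0.900000 + 3.600000)
= 2.121320

For 95% confidence, z* = 1.96 (from standard normal table)
Margin of error: E = z* × SE = 1.96 × 2.121320 = 4.1578

Z-interval: (x̄₁ - x̄₂) ± E = 6 ± 4.1578 = (1.8422, 10.1578)

Rounded to 2 decimal places:

(1.84, 10.16)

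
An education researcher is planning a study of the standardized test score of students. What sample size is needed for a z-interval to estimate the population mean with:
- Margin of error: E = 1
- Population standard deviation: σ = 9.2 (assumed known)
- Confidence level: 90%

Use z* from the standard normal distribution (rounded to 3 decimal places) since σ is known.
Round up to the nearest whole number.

Using z* since population σ is known (z-interval formula).

For 90% confidence, z* = 1.645 (from standard normal table)

Sample size formula for z-interval: n = (z*σ/E)²

n = (1.645 × 9.2 / 1)²
  = (15.134000)²
  = 229.0380

Round up to the nearest whole number: n = 230

230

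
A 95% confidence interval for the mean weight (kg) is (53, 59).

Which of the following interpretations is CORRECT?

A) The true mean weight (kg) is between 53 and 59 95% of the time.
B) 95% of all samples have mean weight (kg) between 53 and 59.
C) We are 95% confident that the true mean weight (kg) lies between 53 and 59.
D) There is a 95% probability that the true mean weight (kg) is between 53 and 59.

A confidence interval represents our confidence in the procedure, not a probability statement about the parameter.

Key concept: If we repeated this sampling process many times and computed a 95% CI each time, about 95% of those intervals would contain the true population parameter.

For this specific interval (53, 59):
- Midpoint (point estimate): 56
- Margin of error: 3

The correct interpretation is the one stating confidence that the true parameter lies in the interval — option C.

C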